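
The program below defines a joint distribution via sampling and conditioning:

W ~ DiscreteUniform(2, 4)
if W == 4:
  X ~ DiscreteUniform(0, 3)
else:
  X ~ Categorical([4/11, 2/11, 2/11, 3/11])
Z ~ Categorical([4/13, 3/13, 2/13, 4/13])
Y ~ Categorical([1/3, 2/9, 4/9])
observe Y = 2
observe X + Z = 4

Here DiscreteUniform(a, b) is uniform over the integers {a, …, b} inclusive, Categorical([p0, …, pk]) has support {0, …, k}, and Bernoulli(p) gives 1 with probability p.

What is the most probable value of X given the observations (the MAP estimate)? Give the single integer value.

argmax_v P(X = v | obs) = 1

Enumerate traces; 9 have nonzero weight after conditioning:
  (W=2, X=1, Z=3, Y=2) weight 32/3861
  (W=2, X=2, Z=2, Y=2) weight 16/3861
  (W=2, X=3, Z=1, Y=2) weight 4/429
  (W=3, X=1, Z=3, Y=2) weight 32/3861
  (W=3, X=2, Z=2, Y=2) weight 16/3861
  (W=3, X=3, Z=1, Y=2) weight 4/429
  (W=4, X=1, Z=3, Y=2) weight 4/351
  (W=4, X=2, Z=2, Y=2) weight 2/351
  … 1 more
Group by X:
  weight(X=1) = 4/143
  weight(X=2) = 2/143
  weight(X=3) = 35/1287
Total weight = 4/143 + 2/143 + 35/1287 = 89/1287
P(X=1 | obs) = 4/143 / 89/1287 = 36/89
P(X=2 | obs) = 2/143 / 89/1287 = 18/89
P(X=3 | obs) = 35/1287 / 89/1287 = 35/89
argmax = 1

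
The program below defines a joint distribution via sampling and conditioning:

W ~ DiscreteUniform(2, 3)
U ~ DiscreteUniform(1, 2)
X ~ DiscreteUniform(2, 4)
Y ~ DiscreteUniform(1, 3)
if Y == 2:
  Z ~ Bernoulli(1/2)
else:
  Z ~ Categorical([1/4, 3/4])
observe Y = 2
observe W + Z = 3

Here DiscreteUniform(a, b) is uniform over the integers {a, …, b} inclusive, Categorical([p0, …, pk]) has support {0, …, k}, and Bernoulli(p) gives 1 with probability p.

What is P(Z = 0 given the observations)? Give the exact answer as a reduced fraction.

Enumerate traces; 12 have nonzero weight after conditioning:
  (W=2, U=1, X=2, Y=2, Z=1) weight 1/72
  (W=2, U=1, X=3, Y=2, Z=1) weight 1/72
  (W=2, U=1, X=4, Y=2, Z=1) weight 1/72
  (W=2, U=2, X=2, Y=2, Z=1) weight 1/72
  (W=2, U=2, X=3, Y=2, Z=1) weight 1/72
  (W=2, U=2, X=4, Y=2, Z=1) weight 1/72
  (W=3, U=1, X=2, Y=2, Z=0) weight 1/72
  (W=3, U=1, X=3, Y=2, Z=0) weight 1/72
  … 4 more
Group by Z:
  weight(Z=0) = 1/12
  weight(Z=1) = 1/12
Total weight = 1/12 + 1/12 = 1/6
P(Z=0 | obs) = 1/12 / 1/6 = 1/2
P(Z=1 | obs) = 1/12 / 1/6 = 1/2

P(Z = 0 | obs) = 1/2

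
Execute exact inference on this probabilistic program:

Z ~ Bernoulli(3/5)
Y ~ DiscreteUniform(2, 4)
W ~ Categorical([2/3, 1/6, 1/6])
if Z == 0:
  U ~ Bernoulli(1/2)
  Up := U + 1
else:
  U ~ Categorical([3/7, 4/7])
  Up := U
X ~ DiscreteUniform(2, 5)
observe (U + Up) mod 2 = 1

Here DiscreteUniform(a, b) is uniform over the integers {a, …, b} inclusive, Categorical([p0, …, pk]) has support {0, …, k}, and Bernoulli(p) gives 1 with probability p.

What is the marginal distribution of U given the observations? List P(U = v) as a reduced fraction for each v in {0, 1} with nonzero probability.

Enumerate traces; 72 have nonzero weight after conditioning:
  (Z=0, Y=2, W=0, U=0, X=2) weight 1/90
  (Z=0, Y=2, W=0, U=0, X=3) weight 1/90
  (Z=0, Y=2, W=0, U=0, X=4) weight 1/90
  (Z=0, Y=2, W=0, U=0, X=5) weight 1/90
  (Z=0, Y=2, W=0, U=1, X=2) weight 1/90
  (Z=0, Y=2, W=0, U=1, X=3) weight 1/90
  (Z=0, Y=2, W=0, U=1, X=4) weight 1/90
  (Z=0, Y=2, W=0, U=1, X=5) weight 1/90
  … 64 more
Group by U:
  weight(U=0) = 1/5
  weight(U=1) = 1/5
Total weight = 1/5 + 1/5 = 2/5
P(U=0 | obs) = 1/5 / 2/5 = 1/2
P(U=1 | obs) = 1/5 / 2/5 = 1/2

P(U=0) = 1/2, P(U=1) = 1/2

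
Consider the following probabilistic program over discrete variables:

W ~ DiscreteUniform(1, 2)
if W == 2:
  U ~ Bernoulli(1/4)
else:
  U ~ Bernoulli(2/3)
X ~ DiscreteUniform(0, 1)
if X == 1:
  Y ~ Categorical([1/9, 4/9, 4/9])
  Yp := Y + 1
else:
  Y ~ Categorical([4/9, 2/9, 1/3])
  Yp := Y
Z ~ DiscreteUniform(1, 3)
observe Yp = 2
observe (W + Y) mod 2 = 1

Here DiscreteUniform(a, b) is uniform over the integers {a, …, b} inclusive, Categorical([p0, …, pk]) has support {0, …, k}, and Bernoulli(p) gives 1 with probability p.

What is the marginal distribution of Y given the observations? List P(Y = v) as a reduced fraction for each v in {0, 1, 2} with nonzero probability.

Enumerate traces; 12 have nonzero weight after conditioning:
  (W=1, U=0, X=0, Y=2, Z=1) weight 1/108
  (W=1, U=0, X=0, Y=2, Z=2) weight 1/108
  (W=1, U=0, X=0, Y=2, Z=3) weight 1/108
  (W=1, U=1, X=0, Y=2, Z=1) weight 1/54
  (W=1, U=1, X=0, Y=2, Z=2) weight 1/54
  (W=1, U=1, X=0, Y=2, Z=3) weight 1/54
  (W=2, U=0, X=1, Y=1, Z=1) weight 1/36
  (W=2, U=0, X=1, Y=1, Z=2) weight 1/36
  … 4 more
Group by Y:
  weight(Y=1) = 1/9
  weight(Y=2) = 1/12
Total weight = 1/9 + 1/12 = 7/36
P(Y=1 | obs) = 1/9 / 7/36 = 4/7
P(Y=2 | obs) = 1/12 / 7/36 = 3/7

P(Y=1) = 4/7, P(Y=2) = 3/7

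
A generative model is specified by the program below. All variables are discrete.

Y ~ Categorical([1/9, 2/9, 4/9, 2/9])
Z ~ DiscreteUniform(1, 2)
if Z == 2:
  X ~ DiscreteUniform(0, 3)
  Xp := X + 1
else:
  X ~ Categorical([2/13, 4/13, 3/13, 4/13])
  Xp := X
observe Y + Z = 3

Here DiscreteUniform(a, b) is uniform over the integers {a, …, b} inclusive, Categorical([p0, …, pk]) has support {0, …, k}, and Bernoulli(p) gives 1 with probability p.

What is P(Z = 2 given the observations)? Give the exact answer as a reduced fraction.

P(Z = 2 | obs) = 1/3

Enumerate traces; 8 have nonzero weight after conditioning:
  (Y=1, Z=2, X=0) weight 1/36
  (Y=1, Z=2, X=1) weight 1/36
  (Y=1, Z=2, X=2) weight 1/36
  (Y=1, Z=2, X=3) weight 1/36
  (Y=2, Z=1, X=0) weight 4/117
  (Y=2, Z=1, X=1) weight 8/117
  (Y=2, Z=1, X=2) weight 2/39
  (Y=2, Z=1, X=3) weight 8/117
Group by Z:
  weight(Z=1) = 2/9
  weight(Z=2) = 1/9
Total weight = 2/9 + 1/9 = 1/3
P(Z=1 | obs) = 2/9 / 1/3 = 2/3
P(Z=2 | obs) = 1/9 / 1/3 = 1/3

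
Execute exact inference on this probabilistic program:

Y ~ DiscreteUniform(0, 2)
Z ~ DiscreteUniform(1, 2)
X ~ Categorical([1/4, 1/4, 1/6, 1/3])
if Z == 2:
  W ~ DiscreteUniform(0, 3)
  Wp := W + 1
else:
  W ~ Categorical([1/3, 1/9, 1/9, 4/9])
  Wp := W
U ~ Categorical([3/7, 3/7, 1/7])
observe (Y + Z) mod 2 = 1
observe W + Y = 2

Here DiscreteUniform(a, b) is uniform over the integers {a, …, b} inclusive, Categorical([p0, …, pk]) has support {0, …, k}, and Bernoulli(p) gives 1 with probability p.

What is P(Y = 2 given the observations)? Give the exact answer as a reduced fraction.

Enumerate traces; 36 have nonzero weight after conditioning:
  (Y=0, Z=1, X=0, W=2, U=0) weight 1/504
  (Y=0, Z=1, X=0, W=2, U=1) weight 1/504
  (Y=0, Z=1, X=0, W=2, U=2) weight 1/1512
  (Y=0, Z=1, X=1, W=2, U=0) weight 1/504
  (Y=0, Z=1, X=1, W=2, U=1) weight 1/504
  (Y=0, Z=1, X=1, W=2, U=2) weight 1/1512
  (Y=0, Z=1, X=2, W=2, U=0) weight 1/756
  (Y=0, Z=1, X=2, W=2, U=1) weight 1/756
  (Y=1, Z=2, X=0, W=1, U=0) weight 1/224
  (Y=2, Z=1, X=0, W=0, U=0) weight 1/168
  … 26 more
Group by Y:
  weight(Y=0) = 1/54
  weight(Y=1) = 1/24
  weight(Y=2) = 1/18
Total weight = 1/54 + 1/24 + 1/18 = 25/216
P(Y=0 | obs) = 1/54 / 25/216 = 4/25
P(Y=1 | obs) = 1/24 / 25/216 = 9/25
P(Y=2 | obs) = 1/18 / 25/216 = 12/25

P(Y = 2 | obs) = 12/25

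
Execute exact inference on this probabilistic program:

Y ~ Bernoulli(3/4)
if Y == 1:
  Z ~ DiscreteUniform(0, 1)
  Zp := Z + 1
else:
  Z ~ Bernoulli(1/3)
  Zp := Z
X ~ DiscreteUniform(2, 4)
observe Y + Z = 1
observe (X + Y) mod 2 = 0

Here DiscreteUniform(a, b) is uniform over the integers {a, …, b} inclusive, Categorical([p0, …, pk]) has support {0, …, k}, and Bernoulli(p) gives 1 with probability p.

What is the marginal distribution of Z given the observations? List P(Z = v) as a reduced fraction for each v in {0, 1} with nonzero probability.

Enumerate traces; 3 have nonzero weight after conditioning:
  (Y=0, Z=1, X=2) weight 1/36
  (Y=0, Z=1, X=4) weight 1/36
  (Y=1, Z=0, X=3) weight 1/8
Group by Z:
  weight(Z=0) = 1/8
  weight(Z=1) = 1/18
Total weight = 1/8 + 1/18 = 13/72
P(Z=0 | obs) = 1/8 / 13/72 = 9/13
P(Z=1 | obs) = 1/18 / 13/72 = 4/13

P(Z=0) = 9/13, P(Z=1) = 4/13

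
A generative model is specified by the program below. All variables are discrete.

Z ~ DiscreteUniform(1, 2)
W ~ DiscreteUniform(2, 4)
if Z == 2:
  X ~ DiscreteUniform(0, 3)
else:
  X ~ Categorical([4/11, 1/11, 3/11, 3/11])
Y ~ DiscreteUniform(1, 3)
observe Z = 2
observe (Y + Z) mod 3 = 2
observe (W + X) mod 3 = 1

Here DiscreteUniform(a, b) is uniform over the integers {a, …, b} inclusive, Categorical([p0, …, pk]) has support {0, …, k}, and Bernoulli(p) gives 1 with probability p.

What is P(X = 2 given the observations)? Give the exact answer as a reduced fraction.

Enumerate traces; 4 have nonzero weight after conditioning:
  (Z=2, W=2, X=2, Y=3) weight 1/72
  (Z=2, W=3, X=1, Y=3) weight 1/72
  (Z=2, W=4, X=0, Y=3) weight 1/72
  (Z=2, W=4, X=3, Y=3) weight 1/72
Group by X:
  weight(X=0) = 1/72
  weight(X=1) = 1/72
  weight(X=2) = 1/72
  weight(X=3) = 1/72
Total weight = 1/72 + 1/72 + 1/72 + 1/72 = 1/18
P(X=0 | obs) = 1/72 / 1/18 = 1/4
P(X=1 | obs) = 1/72 / 1/18 = 1/4
P(X=2 | obs) = 1/72 / 1/18 = 1/4
P(X=3 | obs) = 1/72 / 1/18 = 1/4

P(X = 2 | obs) = 1/4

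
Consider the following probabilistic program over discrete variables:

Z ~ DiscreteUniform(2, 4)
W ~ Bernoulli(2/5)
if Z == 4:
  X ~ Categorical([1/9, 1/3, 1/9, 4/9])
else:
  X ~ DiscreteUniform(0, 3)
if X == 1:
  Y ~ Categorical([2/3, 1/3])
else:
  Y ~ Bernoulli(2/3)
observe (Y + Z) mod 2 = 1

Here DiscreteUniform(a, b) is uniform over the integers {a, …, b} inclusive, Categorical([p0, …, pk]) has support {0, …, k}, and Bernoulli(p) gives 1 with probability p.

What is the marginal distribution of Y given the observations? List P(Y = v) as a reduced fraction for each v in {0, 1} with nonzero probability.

Enumerate traces; 24 have nonzero weight after conditioning:
  (Z=2, W=0, X=0, Y=1) weight 1/30
  (Z=2, W=0, X=1, Y=1) weight 1/60
  (Z=2, W=0, X=2, Y=1) weight 1/30
  (Z=2, W=0, X=3, Y=1) weight 1/30
  (Z=2, W=1, X=0, Y=1) weight 1/45
  (Z=2, W=1, X=1, Y=1) weight 1/90
  (Z=2, W=1, X=2, Y=1) weight 1/45
  (Z=2, W=1, X=3, Y=1) weight 1/45
  (Z=3, W=0, X=0, Y=0) weight 1/60
  … 15 more
Group by Y:
  weight(Y=0) = 5/36
  weight(Y=1) = 41/108
Total weight = 5/36 + 41/108 = 14/27
P(Y=0 | obs) = 5/36 / 14/27 = 15/56
P(Y=1 | obs) = 41/108 / 14/27 = 41/56

P(Y=0) = 15/56, P(Y=1) = 41/56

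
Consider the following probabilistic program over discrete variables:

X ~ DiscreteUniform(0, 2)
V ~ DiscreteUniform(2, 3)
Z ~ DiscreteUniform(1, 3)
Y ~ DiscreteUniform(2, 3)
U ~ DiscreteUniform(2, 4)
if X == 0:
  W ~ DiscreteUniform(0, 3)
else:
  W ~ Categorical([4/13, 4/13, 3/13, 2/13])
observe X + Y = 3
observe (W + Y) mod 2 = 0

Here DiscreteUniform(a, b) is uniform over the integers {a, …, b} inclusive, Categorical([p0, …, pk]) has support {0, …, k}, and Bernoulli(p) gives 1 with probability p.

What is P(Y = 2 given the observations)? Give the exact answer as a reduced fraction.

P(Y = 2 | obs) = 14/27

Enumerate traces; 72 have nonzero weight after conditioning:
  (X=0, V=2, Z=1, Y=3, U=2, W=1) weight 1/432
  (X=0, V=2, Z=1, Y=3, U=2, W=3) weight 1/432
  (X=0, V=2, Z=1, Y=3, U=3, W=1) weight 1/432
  (X=0, V=2, Z=1, Y=3, U=3, W=3) weight 1/432
  (X=0, V=2, Z=1, Y=3, U=4, W=1) weight 1/432
  (X=0, V=2, Z=1, Y=3, U=4, W=3) weight 1/432
  (X=0, V=2, Z=2, Y=3, U=2, W=1) weight 1/432
  (X=0, V=2, Z=2, Y=3, U=2, W=3) weight 1/432
  (X=1, V=2, Z=1, Y=2, U=2, W=0) weight 1/351
  … 63 more
Group by Y:
  weight(Y=2) = 7/78
  weight(Y=3) = 1/12
Total weight = 7/78 + 1/12 = 9/52
P(Y=2 | obs) = 7/78 / 9/52 = 14/27
P(Y=3 | obs) = 1/12 / 9/52 = 13/27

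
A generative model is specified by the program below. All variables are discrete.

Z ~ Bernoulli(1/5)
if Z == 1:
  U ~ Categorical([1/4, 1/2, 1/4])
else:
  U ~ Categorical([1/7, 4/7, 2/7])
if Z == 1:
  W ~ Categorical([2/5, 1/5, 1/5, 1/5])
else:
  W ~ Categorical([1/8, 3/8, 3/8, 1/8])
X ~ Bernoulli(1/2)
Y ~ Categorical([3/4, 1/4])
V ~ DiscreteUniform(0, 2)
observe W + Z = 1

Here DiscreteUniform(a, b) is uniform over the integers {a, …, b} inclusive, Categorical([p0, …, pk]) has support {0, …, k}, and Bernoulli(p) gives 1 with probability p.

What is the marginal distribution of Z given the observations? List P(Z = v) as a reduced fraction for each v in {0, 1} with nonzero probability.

Enumerate traces; 72 have nonzero weight after conditioning:
  (Z=0, U=0, W=1, X=0, Y=0, V=0) weight 3/560
  (Z=0, U=0, W=1, X=0, Y=0, V=1) weight 3/560
  (Z=0, U=0, W=1, X=0, Y=0, V=2) weight 3/560
  (Z=0, U=0, W=1, X=0, Y=1, V=0) weight 1/560
  (Z=0, U=0, W=1, X=0, Y=1, V=1) weight 1/560
  (Z=0, U=0, W=1, X=0, Y=1, V=2) weight 1/560
  (Z=0, U=0, W=1, X=1, Y=0, V=0) weight 3/560
  (Z=0, U=0, W=1, X=1, Y=0, V=1) weight 3/560
  (Z=1, U=0, W=0, X=0, Y=0, V=0) weight 1/400
  … 63 more
Group by Z:
  weight(Z=0) = 3/10
  weight(Z=1) = 2/25
Total weight = 3/10 + 2/25 = 19/50
P(Z=0 | obs) = 3/10 / 19/50 = 15/19
P(Z=1 | obs) = 2/25 / 19/50 = 4/19

P(Z=0) = 15/19, P(Z=1) = 4/19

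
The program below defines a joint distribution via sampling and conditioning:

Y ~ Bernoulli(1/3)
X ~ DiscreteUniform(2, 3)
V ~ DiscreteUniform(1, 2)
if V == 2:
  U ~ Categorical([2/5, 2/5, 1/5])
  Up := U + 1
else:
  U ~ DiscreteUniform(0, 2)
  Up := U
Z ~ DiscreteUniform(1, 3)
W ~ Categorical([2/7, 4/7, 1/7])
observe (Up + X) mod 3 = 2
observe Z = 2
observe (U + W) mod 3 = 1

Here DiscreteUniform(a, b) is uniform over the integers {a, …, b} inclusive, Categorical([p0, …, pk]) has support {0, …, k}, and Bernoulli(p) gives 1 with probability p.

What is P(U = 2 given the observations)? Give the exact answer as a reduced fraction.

P(U = 2 | obs) = 1/5

Enumerate traces; 8 have nonzero weight after conditioning:
  (Y=0, X=2, V=1, U=0, Z=2, W=1) weight 2/189
  (Y=0, X=2, V=2, U=2, Z=2, W=2) weight 1/630
  (Y=0, X=3, V=1, U=2, Z=2, W=2) weight 1/378
  (Y=0, X=3, V=2, U=1, Z=2, W=0) weight 2/315
  (Y=1, X=2, V=1, U=0, Z=2, W=1) weight 1/189
  (Y=1, X=2, V=2, U=2, Z=2, W=2) weight 1/1260
  (Y=1, X=3, V=1, U=2, Z=2, W=2) weight 1/756
  (Y=1, X=3, V=2, U=1, Z=2, W=0) weight 1/315
Group by U:
  weight(U=0) = 1/63
  weight(U=1) = 1/105
  weight(U=2) = 2/315
Total weight = 1/63 + 1/105 + 2/315 = 2/63
P(U=0 | obs) = 1/63 / 2/63 = 1/2
P(U=1 | obs) = 1/105 / 2/63 = 3/10
P(U=2 | obs) = 2/315 / 2/63 = 1/5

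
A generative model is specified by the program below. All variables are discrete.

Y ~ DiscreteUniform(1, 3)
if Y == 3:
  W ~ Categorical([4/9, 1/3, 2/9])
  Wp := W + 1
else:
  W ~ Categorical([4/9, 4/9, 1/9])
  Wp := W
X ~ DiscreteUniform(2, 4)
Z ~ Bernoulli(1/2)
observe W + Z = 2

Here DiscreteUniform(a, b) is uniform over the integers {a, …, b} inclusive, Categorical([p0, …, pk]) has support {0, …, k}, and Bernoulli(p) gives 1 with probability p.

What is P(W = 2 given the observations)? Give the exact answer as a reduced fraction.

P(W = 2 | obs) = 4/15

Enumerate traces; 18 have nonzero weight after conditioning:
  (Y=1, W=1, X=2, Z=1) weight 2/81
  (Y=1, W=1, X=3, Z=1) weight 2/81
  (Y=1, W=1, X=4, Z=1) weight 2/81
  (Y=1, W=2, X=2, Z=0) weight 1/162
  (Y=1, W=2, X=3, Z=0) weight 1/162
  (Y=1, W=2, X=4, Z=0) weight 1/162
  (Y=2, W=1, X=2, Z=1) weight 2/81
  (Y=2, W=1, X=3, Z=1) weight 2/81
  … 10 more
Group by W:
  weight(W=1) = 11/54
  weight(W=2) = 2/27
Total weight = 11/54 + 2/27 = 5/18
P(W=1 | obs) = 11/54 / 5/18 = 11/15
P(W=2 | obs) = 2/27 / 5/18 = 4/15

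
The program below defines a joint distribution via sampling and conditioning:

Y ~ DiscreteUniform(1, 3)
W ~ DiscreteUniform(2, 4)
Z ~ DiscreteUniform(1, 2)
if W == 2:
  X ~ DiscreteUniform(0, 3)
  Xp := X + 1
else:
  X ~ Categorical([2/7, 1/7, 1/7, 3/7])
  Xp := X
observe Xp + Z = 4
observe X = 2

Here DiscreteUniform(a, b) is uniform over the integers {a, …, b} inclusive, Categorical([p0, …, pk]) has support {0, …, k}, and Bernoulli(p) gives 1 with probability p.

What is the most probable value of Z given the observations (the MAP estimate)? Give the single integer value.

Enumerate traces; 9 have nonzero weight after conditioning:
  (Y=1, W=2, Z=1, X=2) weight 1/72
  (Y=1, W=3, Z=2, X=2) weight 1/126
  (Y=1, W=4, Z=2, X=2) weight 1/126
  (Y=2, W=2, Z=1, X=2) weight 1/72
  (Y=2, W=3, Z=2, X=2) weight 1/126
  (Y=2, W=4, Z=2, X=2) weight 1/126
  (Y=3, W=2, Z=1, X=2) weight 1/72
  (Y=3, W=3, Z=2, X=2) weight 1/126
  … 1 more
Group by Z:
  weight(Z=1) = 1/24
  weight(Z=2) = 1/21
Total weight = 1/24 + 1/21 = 5/56
P(Z=1 | obs) = 1/24 / 5/56 = 7/15
P(Z=2 | obs) = 1/21 / 5/56 = 8/15
argmax = 2

argmax_v P(Z = v | obs) = 2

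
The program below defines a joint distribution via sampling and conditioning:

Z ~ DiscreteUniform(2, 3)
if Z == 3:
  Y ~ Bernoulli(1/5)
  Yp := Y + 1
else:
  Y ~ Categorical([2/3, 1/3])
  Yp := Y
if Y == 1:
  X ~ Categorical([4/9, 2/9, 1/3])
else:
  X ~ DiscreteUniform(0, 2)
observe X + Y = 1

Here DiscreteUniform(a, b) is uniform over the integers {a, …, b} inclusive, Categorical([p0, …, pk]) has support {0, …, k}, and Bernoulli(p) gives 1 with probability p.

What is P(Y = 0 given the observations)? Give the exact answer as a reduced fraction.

P(Y = 0 | obs) = 33/49

Enumerate traces; 4 have nonzero weight after conditioning:
  (Z=2, Y=0, X=1) weight 1/9
  (Z=2, Y=1, X=0) weight 2/27
  (Z=3, Y=0, X=1) weight 2/15
  (Z=3, Y=1, X=0) weight 2/45
Group by Y:
  weight(Y=0) = 11/45
  weight(Y=1) = 16/135
Total weight = 11/45 + 16/135 = 49/135
P(Y=0 | obs) = 11/45 / 49/135 = 33/49
P(Y=1 | obs) = 16/135 / 49/135 = 16/49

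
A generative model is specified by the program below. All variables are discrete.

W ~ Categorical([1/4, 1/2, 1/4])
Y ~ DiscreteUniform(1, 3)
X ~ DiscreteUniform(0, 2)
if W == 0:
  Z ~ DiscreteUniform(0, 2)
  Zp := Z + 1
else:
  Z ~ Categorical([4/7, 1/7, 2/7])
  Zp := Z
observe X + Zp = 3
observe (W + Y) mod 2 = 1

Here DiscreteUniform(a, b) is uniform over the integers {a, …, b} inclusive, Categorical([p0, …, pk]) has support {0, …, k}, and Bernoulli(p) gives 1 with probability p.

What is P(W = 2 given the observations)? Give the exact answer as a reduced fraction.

Enumerate traces; 12 have nonzero weight after conditioning:
  (W=0, Y=1, X=0, Z=2) weight 1/108
  (W=0, Y=1, X=1, Z=1) weight 1/108
  (W=0, Y=1, X=2, Z=0) weight 1/108
  (W=0, Y=3, X=0, Z=2) weight 1/108
  (W=0, Y=3, X=1, Z=1) weight 1/108
  (W=0, Y=3, X=2, Z=0) weight 1/108
  (W=1, Y=2, X=1, Z=2) weight 1/63
  (W=1, Y=2, X=2, Z=1) weight 1/126
  (W=2, Y=1, X=1, Z=2) weight 1/126
  … 3 more
Group by W:
  weight(W=0) = 1/18
  weight(W=1) = 1/42
  weight(W=2) = 1/42
Total weight = 1/18 + 1/42 + 1/42 = 13/126
P(W=0 | obs) = 1/18 / 13/126 = 7/13
P(W=1 | obs) = 1/42 / 13/126 = 3/13
P(W=2 | obs) = 1/42 / 13/126 = 3/13

P(W = 2 | obs) = 3/13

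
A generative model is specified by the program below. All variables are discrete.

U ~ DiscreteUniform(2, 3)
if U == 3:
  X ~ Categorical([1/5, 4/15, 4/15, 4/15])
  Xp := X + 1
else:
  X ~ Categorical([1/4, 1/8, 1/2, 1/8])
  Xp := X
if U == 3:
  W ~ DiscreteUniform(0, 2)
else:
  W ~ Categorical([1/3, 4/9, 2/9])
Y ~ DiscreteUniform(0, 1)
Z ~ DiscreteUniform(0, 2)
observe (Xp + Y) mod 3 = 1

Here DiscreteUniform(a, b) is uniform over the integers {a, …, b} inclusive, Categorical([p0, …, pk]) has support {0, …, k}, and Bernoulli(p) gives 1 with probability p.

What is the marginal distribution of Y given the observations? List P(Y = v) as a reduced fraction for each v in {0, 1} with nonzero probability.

P(Y=0) = 71/148, P(Y=1) = 77/148

Enumerate traces; 54 have nonzero weight after conditioning:
  (U=2, X=0, W=0, Y=1, Z=0) weight 1/144
  (U=2, X=0, W=0, Y=1, Z=1) weight 1/144
  (U=2, X=0, W=0, Y=1, Z=2) weight 1/144
  (U=2, X=0, W=1, Y=1, Z=0) weight 1/108
  (U=2, X=0, W=1, Y=1, Z=1) weight 1/108
  (U=2, X=0, W=1, Y=1, Z=2) weight 1/108
  (U=2, X=0, W=2, Y=1, Z=0) weight 1/216
  (U=2, X=0, W=2, Y=1, Z=1) weight 1/216
  (U=2, X=1, W=0, Y=0, Z=0) weight 1/288
  … 45 more
Group by Y:
  weight(Y=0) = 71/480
  weight(Y=1) = 77/480
Total weight = 71/480 + 77/480 = 37/120
P(Y=0 | obs) = 71/480 / 37/120 = 71/148
P(Y=1 | obs) = 77/480 / 37/120 = 77/148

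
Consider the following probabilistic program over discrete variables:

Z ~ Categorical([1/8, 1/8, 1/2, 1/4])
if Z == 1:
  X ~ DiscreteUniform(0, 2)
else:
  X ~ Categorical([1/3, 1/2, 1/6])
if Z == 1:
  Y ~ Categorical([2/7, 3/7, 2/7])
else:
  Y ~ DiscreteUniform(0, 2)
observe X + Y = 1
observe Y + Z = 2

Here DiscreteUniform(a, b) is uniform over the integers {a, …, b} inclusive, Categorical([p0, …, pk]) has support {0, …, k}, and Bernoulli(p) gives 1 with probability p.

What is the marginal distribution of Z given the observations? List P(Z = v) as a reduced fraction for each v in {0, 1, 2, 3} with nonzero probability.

P(Z=1) = 3/17, P(Z=2) = 14/17

Enumerate traces; 2 have nonzero weight after conditioning:
  (Z=1, X=0, Y=1) weight 1/56
  (Z=2, X=1, Y=0) weight 1/12
Group by Z:
  weight(Z=1) = 1/56
  weight(Z=2) = 1/12
Total weight = 1/56 + 1/12 = 17/168
P(Z=1 | obs) = 1/56 / 17/168 = 3/17
P(Z=2 | obs) = 1/12 / 17/168 = 14/17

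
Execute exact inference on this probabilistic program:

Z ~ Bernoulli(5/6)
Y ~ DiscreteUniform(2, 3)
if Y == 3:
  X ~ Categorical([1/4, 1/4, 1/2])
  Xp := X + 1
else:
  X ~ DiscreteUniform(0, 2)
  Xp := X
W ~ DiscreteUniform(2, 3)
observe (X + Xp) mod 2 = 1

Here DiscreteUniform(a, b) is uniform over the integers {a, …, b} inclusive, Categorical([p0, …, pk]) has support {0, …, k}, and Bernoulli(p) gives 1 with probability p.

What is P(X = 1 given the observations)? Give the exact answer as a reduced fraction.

Enumerate traces; 12 have nonzero weight after conditioning:
  (Z=0, Y=3, X=0, W=2) weight 1/96
  (Z=0, Y=3, X=0, W=3) weight 1/96
  (Z=0, Y=3, X=1, W=2) weight 1/96
  (Z=0, Y=3, X=1, W=3) weight 1/96
  (Z=0, Y=3, X=2, W=2) weight 1/48
  (Z=0, Y=3, X=2, W=3) weight 1/48
  (Z=1, Y=3, X=0, W=2) weight 5/96
  (Z=1, Y=3, X=0, W=3) weight 5/96
  … 4 more
Group by X:
  weight(X=0) = 1/8
  weight(X=1) = 1/8
  weight(X=2) = 1/4
Total weight = 1/8 + 1/8 + 1/4 = 1/2
P(X=0 | obs) = 1/8 / 1/2 = 1/4
P(X=1 | obs) = 1/8 / 1/2 = 1/4
P(X=2 | obs) = 1/4 / 1/2 = 1/2

P(X = 1 | obs) = 1/4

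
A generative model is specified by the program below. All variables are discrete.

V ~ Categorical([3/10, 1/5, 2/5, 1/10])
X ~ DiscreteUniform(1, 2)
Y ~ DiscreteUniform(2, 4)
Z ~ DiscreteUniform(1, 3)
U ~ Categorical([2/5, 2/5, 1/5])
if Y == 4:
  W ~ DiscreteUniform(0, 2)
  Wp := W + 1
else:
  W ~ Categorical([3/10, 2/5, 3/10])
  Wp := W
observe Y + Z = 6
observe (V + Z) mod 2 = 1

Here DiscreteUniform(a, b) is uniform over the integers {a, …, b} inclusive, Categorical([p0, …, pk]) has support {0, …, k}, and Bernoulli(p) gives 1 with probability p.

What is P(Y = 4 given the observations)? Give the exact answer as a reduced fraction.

Enumerate traces; 72 have nonzero weight after conditioning:
  (V=0, X=1, Y=3, Z=3, U=0, W=0) weight 1/500
  (V=0, X=1, Y=3, Z=3, U=0, W=1) weight 1/375
  (V=0, X=1, Y=3, Z=3, U=0, W=2) weight 1/500
  (V=0, X=1, Y=3, Z=3, U=1, W=0) weight 1/500
  (V=0, X=1, Y=3, Z=3, U=1, W=1) weight 1/375
  (V=0, X=1, Y=3, Z=3, U=1, W=2) weight 1/500
  (V=0, X=1, Y=3, Z=3, U=2, W=0) weight 1/1000
  (V=0, X=1, Y=3, Z=3, U=2, W=1) weight 1/750
  (V=1, X=1, Y=4, Z=2, U=0, W=0) weight 1/675
  … 63 more
Group by Y:
  weight(Y=3) = 7/90
  weight(Y=4) = 1/30
Total weight = 7/90 + 1/30 = 1/9
P(Y=3 | obs) = 7/90 / 1/9 = 7/10
P(Y=4 | obs) = 1/30 / 1/9 = 3/10

P(Y = 4 | obs) = 3/10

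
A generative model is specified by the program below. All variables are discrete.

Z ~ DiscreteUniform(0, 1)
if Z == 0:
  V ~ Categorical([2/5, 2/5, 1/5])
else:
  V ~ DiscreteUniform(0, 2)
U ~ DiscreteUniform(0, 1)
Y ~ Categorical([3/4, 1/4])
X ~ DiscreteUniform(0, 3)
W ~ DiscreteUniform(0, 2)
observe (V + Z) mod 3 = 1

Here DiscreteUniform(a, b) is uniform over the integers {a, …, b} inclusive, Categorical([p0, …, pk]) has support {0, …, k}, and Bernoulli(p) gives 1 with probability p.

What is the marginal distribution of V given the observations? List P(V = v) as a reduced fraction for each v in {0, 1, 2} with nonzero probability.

P(V=0) = 5/11, P(V=1) = 6/11

Enumerate traces; 96 have nonzero weight after conditioning:
  (Z=0, V=1, U=0, Y=0, X=0, W=0) weight 1/160
  (Z=0, V=1, U=0, Y=0, X=0, W=1) weight 1/160
  (Z=0, V=1, U=0, Y=0, X=0, W=2) weight 1/160
  (Z=0, V=1, U=0, Y=0, X=1, W=0) weight 1/160
  (Z=0, V=1, U=0, Y=0, X=1, W=1) weight 1/160
  (Z=0, V=1, U=0, Y=0, X=1, W=2) weight 1/160
  (Z=0, V=1, U=0, Y=0, X=2, W=0) weight 1/160
  (Z=0, V=1, U=0, Y=0, X=2, W=1) weight 1/160
  (Z=1, V=0, U=0, Y=0, X=0, W=0) weight 1/192
  … 87 more
Group by V:
  weight(V=0) = 1/6
  weight(V=1) = 1/5
Total weight = 1/6 + 1/5 = 11/30
P(V=0 | obs) = 1/6 / 11/30 = 5/11
P(V=1 | obs) = 1/5 / 11/30 = 6/11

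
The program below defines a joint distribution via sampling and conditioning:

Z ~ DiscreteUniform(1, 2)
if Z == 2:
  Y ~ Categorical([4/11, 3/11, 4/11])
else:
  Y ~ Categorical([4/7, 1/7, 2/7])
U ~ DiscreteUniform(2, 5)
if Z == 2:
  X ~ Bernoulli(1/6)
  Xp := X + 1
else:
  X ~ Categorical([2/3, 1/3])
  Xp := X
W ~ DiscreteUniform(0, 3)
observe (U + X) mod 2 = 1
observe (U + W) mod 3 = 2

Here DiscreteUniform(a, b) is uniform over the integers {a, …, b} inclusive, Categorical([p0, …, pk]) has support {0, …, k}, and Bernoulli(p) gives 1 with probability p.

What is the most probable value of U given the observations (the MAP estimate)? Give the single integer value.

argmax_v P(U = v | obs) = 5

Enumerate traces; 36 have nonzero weight after conditioning:
  (Z=1, Y=0, U=2, X=1, W=0) weight 1/168
  (Z=1, Y=0, U=2, X=1, W=3) weight 1/168
  (Z=1, Y=0, U=3, X=0, W=2) weight 1/84
  (Z=1, Y=0, U=4, X=1, W=1) weight 1/168
  (Z=1, Y=0, U=5, X=0, W=0) weight 1/84
  (Z=1, Y=0, U=5, X=0, W=3) weight 1/84
  (Z=1, Y=1, U=2, X=1, W=0) weight 1/672
  (Z=1, Y=1, U=2, X=1, W=3) weight 1/672
  … 28 more
Group by U:
  weight(U=2) = 1/32
  weight(U=3) = 3/64
  weight(U=4) = 1/64
  weight(U=5) = 3/32
Total weight = 1/32 + 3/64 + 1/64 + 3/32 = 3/16
P(U=2 | obs) = 1/32 / 3/16 = 1/6
P(U=3 | obs) = 3/64 / 3/16 = 1/4
P(U=4 | obs) = 1/64 / 3/16 = 1/12
P(U=5 | obs) = 3/32 / 3/16 = 1/2
argmax = 5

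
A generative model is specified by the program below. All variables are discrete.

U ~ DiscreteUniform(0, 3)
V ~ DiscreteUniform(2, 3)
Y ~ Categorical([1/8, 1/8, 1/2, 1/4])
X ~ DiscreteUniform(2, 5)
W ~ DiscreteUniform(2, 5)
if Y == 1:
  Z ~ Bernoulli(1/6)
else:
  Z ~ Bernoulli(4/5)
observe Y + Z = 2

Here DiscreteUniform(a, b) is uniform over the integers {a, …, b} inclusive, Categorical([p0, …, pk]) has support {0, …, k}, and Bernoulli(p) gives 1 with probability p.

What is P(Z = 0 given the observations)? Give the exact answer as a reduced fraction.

P(Z = 0 | obs) = 24/29

Enumerate traces; 256 have nonzero weight after conditioning:
  (U=0, V=2, Y=1, X=2, W=2, Z=1) weight 1/6144
  (U=0, V=2, Y=1, X=2, W=3, Z=1) weight 1/6144
  (U=0, V=2, Y=1, X=2, W=4, Z=1) weight 1/6144
  (U=0, V=2, Y=1, X=2, W=5, Z=1) weight 1/6144
  (U=0, V=2, Y=1, X=3, W=2, Z=1) weight 1/6144
  (U=0, V=2, Y=1, X=3, W=3, Z=1) weight 1/6144
  (U=0, V=2, Y=1, X=3, W=4, Z=1) weight 1/6144
  (U=0, V=2, Y=1, X=3, W=5, Z=1) weight 1/6144
  (U=0, V=2, Y=2, X=2, W=2, Z=0) weight 1/1280
  … 247 more
Group by Z:
  weight(Z=0) = 1/10
  weight(Z=1) = 1/48
Total weight = 1/10 + 1/48 = 29/240
P(Z=0 | obs) = 1/10 / 29/240 = 24/29
P(Z=1 | obs) = 1/48 / 29/240 = 5/29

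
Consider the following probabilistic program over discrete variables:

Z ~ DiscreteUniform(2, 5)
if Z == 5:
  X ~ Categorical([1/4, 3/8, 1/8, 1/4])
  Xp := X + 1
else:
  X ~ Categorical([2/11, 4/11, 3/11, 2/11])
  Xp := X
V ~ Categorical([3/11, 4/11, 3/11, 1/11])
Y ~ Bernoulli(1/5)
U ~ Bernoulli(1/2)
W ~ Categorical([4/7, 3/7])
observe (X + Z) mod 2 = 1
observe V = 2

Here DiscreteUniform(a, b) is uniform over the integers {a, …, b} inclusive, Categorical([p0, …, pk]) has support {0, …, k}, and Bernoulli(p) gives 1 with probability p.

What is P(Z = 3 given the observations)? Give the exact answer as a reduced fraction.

P(Z = 3 | obs) = 40/169

Enumerate traces; 64 have nonzero weight after conditioning:
  (Z=2, X=1, V=2, Y=0, U=0, W=0) weight 24/4235
  (Z=2, X=1, V=2, Y=0, U=0, W=1) weight 18/4235
  (Z=2, X=1, V=2, Y=0, U=1, W=0) weight 24/4235
  (Z=2, X=1, V=2, Y=0, U=1, W=1) weight 18/4235
  (Z=2, X=1, V=2, Y=1, U=0, W=0) weight 6/4235
  (Z=2, X=1, V=2, Y=1, U=0, W=1) weight 9/8470
  (Z=2, X=1, V=2, Y=1, U=1, W=0) weight 6/4235
  (Z=2, X=1, V=2, Y=1, U=1, W=1) weight 9/8470
  (Z=3, X=0, V=2, Y=0, U=0, W=0) weight 12/4235
  (Z=4, X=1, V=2, Y=0, U=0, W=0) weight 24/4235
  … 54 more
Group by Z:
  weight(Z=2) = 9/242
  weight(Z=3) = 15/484
  weight(Z=4) = 9/242
  weight(Z=5) = 9/352
Total weight = 9/242 + 15/484 + 9/242 + 9/352 = 507/3872
P(Z=2 | obs) = 9/242 / 507/3872 = 48/169
P(Z=3 | obs) = 15/484 / 507/3872 = 40/169
P(Z=4 | obs) = 9/242 / 507/3872 = 48/169
P(Z=5 | obs) = 9/352 / 507/3872 = 33/169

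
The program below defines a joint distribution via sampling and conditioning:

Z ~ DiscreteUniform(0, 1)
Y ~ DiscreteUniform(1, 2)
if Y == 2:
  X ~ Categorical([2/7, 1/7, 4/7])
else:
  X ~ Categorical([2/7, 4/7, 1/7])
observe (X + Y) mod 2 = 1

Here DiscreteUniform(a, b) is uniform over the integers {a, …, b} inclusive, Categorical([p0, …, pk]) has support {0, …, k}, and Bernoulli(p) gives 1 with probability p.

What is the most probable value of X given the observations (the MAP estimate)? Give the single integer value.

Enumerate traces; 6 have nonzero weight after conditioning:
  (Z=0, Y=1, X=0) weight 1/14
  (Z=0, Y=1, X=2) weight 1/28
  (Z=0, Y=2, X=1) weight 1/28
  (Z=1, Y=1, X=0) weight 1/14
  (Z=1, Y=1, X=2) weight 1/28
  (Z=1, Y=2, X=1) weight 1/28
Group by X:
  weight(X=0) = 1/7
  weight(X=1) = 1/14
  weight(X=2) = 1/14
Total weight = 1/7 + 1/14 + 1/14 = 2/7
P(X=0 | obs) = 1/7 / 2/7 = 1/2
P(X=1 | obs) = 1/14 / 2/7 = 1/4
P(X=2 | obs) = 1/14 / 2/7 = 1/4
argmax = 0

argmax_v P(X = v | obs) = 0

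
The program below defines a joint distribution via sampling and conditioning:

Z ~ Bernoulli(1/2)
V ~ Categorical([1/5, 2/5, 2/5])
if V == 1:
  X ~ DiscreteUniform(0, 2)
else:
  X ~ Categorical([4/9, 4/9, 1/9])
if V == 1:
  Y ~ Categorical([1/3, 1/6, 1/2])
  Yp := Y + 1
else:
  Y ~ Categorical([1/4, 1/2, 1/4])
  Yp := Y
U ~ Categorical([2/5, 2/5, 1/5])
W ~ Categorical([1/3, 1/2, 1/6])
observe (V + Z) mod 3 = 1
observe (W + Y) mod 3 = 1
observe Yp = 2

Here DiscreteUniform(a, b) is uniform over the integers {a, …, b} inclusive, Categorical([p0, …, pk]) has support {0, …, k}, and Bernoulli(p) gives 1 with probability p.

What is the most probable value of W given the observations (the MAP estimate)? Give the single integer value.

argmax_v P(W = v | obs) = 0

Enumerate traces; 18 have nonzero weight after conditioning:
  (Z=0, V=1, X=0, Y=1, U=0, W=0) weight 1/675
  (Z=0, V=1, X=0, Y=1, U=1, W=0) weight 1/675
  (Z=0, V=1, X=0, Y=1, U=2, W=0) weight 1/1350
  (Z=0, V=1, X=1, Y=1, U=0, W=0) weight 1/675
  (Z=0, V=1, X=1, Y=1, U=1, W=0) weight 1/675
  (Z=0, V=1, X=1, Y=1, U=2, W=0) weight 1/1350
  (Z=0, V=1, X=2, Y=1, U=0, W=0) weight 1/675
  (Z=0, V=1, X=2, Y=1, U=1, W=0) weight 1/675
  (Z=1, V=0, X=0, Y=2, U=0, W=2) weight 1/1350
  … 9 more
Group by W:
  weight(W=0) = 1/90
  weight(W=2) = 1/240
Total weight = 1/90 + 1/240 = 11/720
P(W=0 | obs) = 1/90 / 11/720 = 8/11
P(W=2 | obs) = 1/240 / 11/720 = 3/11
argmax = 0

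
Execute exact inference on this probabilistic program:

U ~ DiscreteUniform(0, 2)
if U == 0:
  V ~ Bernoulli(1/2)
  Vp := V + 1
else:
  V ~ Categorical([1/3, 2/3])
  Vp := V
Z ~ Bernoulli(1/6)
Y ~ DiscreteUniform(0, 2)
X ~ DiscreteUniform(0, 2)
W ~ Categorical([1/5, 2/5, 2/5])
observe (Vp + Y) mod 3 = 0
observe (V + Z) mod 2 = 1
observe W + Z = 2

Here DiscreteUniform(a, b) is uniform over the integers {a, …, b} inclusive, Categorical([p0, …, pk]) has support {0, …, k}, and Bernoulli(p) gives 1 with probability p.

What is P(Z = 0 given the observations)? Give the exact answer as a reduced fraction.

Enumerate traces; 18 have nonzero weight after conditioning:
  (U=0, V=0, Z=1, Y=2, X=0, W=1) weight 1/810
  (U=0, V=0, Z=1, Y=2, X=1, W=1) weight 1/810
  (U=0, V=0, Z=1, Y=2, X=2, W=1) weight 1/810
  (U=0, V=1, Z=0, Y=1, X=0, W=2) weight 1/162
  (U=0, V=1, Z=0, Y=1, X=1, W=2) weight 1/162
  (U=0, V=1, Z=0, Y=1, X=2, W=2) weight 1/162
  (U=1, V=0, Z=1, Y=0, X=0, W=1) weight 1/1215
  (U=1, V=0, Z=1, Y=0, X=1, W=1) weight 1/1215
  … 10 more
Group by Z:
  weight(Z=0) = 11/162
  weight(Z=1) = 7/810
Total weight = 11/162 + 7/810 = 31/405
P(Z=0 | obs) = 11/162 / 31/405 = 55/62
P(Z=1 | obs) = 7/810 / 31/405 = 7/62

P(Z = 0 | obs) = 55/62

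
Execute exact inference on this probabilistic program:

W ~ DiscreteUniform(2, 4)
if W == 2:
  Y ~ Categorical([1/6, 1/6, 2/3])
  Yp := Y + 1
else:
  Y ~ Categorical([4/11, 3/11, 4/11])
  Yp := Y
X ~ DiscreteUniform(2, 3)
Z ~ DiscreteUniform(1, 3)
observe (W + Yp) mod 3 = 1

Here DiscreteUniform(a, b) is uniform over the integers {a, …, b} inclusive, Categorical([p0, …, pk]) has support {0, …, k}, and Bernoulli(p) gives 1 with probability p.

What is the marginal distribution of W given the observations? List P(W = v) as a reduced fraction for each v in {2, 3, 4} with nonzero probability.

P(W=2) = 11/53, P(W=3) = 18/53, P(W=4) = 24/53

Enumerate traces; 18 have nonzero weight after conditioning:
  (W=2, Y=1, X=2, Z=1) weight 1/108
  (W=2, Y=1, X=2, Z=2) weight 1/108
  (W=2, Y=1, X=2, Z=3) weight 1/108
  (W=2, Y=1, X=3, Z=1) weight 1/108
  (W=2, Y=1, X=3, Z=2) weight 1/108
  (W=2, Y=1, X=3, Z=3) weight 1/108
  (W=3, Y=1, X=2, Z=1) weight 1/66
  (W=3, Y=1, X=2, Z=2) weight 1/66
  (W=4, Y=0, X=2, Z=1) weight 2/99
  … 9 more
Group by W:
  weight(W=2) = 1/18
  weight(W=3) = 1/11
  weight(W=4) = 4/33
Total weight = 1/18 + 1/11 + 4/33 = 53/198
P(W=2 | obs) = 1/18 / 53/198 = 11/53
P(W=3 | obs) = 1/11 / 53/198 = 18/53
P(W=4 | obs) = 4/33 / 53/198 = 24/53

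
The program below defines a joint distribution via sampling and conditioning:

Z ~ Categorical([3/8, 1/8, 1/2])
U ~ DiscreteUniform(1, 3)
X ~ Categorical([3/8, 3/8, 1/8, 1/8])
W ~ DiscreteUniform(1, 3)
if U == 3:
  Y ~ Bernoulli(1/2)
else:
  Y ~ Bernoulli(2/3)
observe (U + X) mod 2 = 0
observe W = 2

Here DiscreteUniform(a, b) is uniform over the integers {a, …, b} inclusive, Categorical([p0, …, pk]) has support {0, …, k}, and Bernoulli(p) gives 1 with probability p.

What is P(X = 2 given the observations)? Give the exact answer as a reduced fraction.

Enumerate traces; 36 have nonzero weight after conditioning:
  (Z=0, U=1, X=1, W=2, Y=0) weight 1/192
  (Z=0, U=1, X=1, W=2, Y=1) weight 1/96
  (Z=0, U=1, X=3, W=2, Y=0) weight 1/576
  (Z=0, U=1, X=3, W=2, Y=1) weight 1/288
  (Z=0, U=2, X=0, W=2, Y=0) weight 1/192
  (Z=0, U=2, X=0, W=2, Y=1) weight 1/96
  (Z=0, U=2, X=2, W=2, Y=0) weight 1/576
  (Z=0, U=2, X=2, W=2, Y=1) weight 1/288
  … 28 more
Group by X:
  weight(X=0) = 1/24
  weight(X=1) = 1/12
  weight(X=2) = 1/72
  weight(X=3) = 1/36
Total weight = 1/24 + 1/12 + 1/72 + 1/36 = 1/6
P(X=0 | obs) = 1/24 / 1/6 = 1/4
P(X=1 | obs) = 1/12 / 1/6 = 1/2
P(X=2 | obs) = 1/72 / 1/6 = 1/12
P(X=3 | obs) = 1/36 / 1/6 = 1/6

P(X = 2 | obs) = 1/12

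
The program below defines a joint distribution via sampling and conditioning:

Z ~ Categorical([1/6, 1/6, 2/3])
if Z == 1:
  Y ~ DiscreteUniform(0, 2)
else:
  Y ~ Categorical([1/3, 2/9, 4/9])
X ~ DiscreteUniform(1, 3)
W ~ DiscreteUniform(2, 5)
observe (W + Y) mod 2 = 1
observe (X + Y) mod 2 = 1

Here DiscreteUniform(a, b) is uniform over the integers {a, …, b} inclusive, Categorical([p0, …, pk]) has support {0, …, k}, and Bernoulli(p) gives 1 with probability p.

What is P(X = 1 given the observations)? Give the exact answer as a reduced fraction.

Enumerate traces; 30 have nonzero weight after conditioning:
  (Z=0, Y=0, X=1, W=3) weight 1/216
  (Z=0, Y=0, X=1, W=5) weight 1/216
  (Z=0, Y=0, X=3, W=3) weight 1/216
  (Z=0, Y=0, X=3, W=5) weight 1/216
  (Z=0, Y=1, X=2, W=2) weight 1/324
  (Z=0, Y=1, X=2, W=4) weight 1/324
  (Z=0, Y=2, X=1, W=3) weight 1/162
  (Z=0, Y=2, X=1, W=5) weight 1/162
  … 22 more
Group by X:
  weight(X=1) = 41/324
  weight(X=2) = 13/324
  weight(X=3) = 41/324
Total weight = 41/324 + 13/324 + 41/324 = 95/324
P(X=1 | obs) = 41/324 / 95/324 = 41/95
P(X=2 | obs) = 13/324 / 95/324 = 13/95
P(X=3 | obs) = 41/324 / 95/324 = 41/95

P(X = 1 | obs) = 41/95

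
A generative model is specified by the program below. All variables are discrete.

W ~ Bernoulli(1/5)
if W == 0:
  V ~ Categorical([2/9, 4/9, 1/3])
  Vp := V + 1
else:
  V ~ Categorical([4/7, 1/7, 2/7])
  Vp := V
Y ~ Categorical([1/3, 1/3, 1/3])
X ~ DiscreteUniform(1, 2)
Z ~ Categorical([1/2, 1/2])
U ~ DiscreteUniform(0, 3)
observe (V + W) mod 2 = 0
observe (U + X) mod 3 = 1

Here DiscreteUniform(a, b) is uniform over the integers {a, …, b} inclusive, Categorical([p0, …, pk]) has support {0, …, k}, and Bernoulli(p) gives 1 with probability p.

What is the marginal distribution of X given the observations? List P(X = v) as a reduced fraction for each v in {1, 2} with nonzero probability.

Enumerate traces; 54 have nonzero weight after conditioning:
  (W=0, V=0, Y=0, X=1, Z=0, U=0) weight 1/270
  (W=0, V=0, Y=0, X=1, Z=0, U=3) weight 1/270
  (W=0, V=0, Y=0, X=1, Z=1, U=0) weight 1/270
  (W=0, V=0, Y=0, X=1, Z=1, U=3) weight 1/270
  (W=0, V=0, Y=0, X=2, Z=0, U=2) weight 1/270
  (W=0, V=0, Y=0, X=2, Z=1, U=2) weight 1/270
  (W=0, V=0, Y=1, X=1, Z=0, U=0) weight 1/270
  (W=0, V=0, Y=1, X=1, Z=0, U=3) weight 1/270
  … 46 more
Group by X:
  weight(X=1) = 149/1260
  weight(X=2) = 149/2520
Total weight = 149/1260 + 149/2520 = 149/840
P(X=1 | obs) = 149/1260 / 149/840 = 2/3
P(X=2 | obs) = 149/2520 / 149/840 = 1/3

P(X=1) = 2/3, P(X=2) = 1/3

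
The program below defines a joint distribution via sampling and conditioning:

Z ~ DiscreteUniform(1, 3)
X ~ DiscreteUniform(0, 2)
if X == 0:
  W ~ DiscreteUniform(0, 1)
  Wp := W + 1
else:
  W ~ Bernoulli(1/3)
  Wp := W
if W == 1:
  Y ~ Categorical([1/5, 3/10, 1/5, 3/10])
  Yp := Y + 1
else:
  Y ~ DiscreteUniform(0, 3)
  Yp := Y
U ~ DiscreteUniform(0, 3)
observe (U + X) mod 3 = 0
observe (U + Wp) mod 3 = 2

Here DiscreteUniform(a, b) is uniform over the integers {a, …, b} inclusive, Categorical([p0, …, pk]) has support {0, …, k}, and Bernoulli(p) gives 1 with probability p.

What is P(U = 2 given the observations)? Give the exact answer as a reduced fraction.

Enumerate traces; 48 have nonzero weight after conditioning:
  (Z=1, X=0, W=1, Y=0, U=0) weight 1/360
  (Z=1, X=0, W=1, Y=0, U=3) weight 1/360
  (Z=1, X=0, W=1, Y=1, U=0) weight 1/240
  (Z=1, X=0, W=1, Y=1, U=3) weight 1/240
  (Z=1, X=0, W=1, Y=2, U=0) weight 1/360
  (Z=1, X=0, W=1, Y=2, U=3) weight 1/360
  (Z=1, X=0, W=1, Y=3, U=0) weight 1/240
  (Z=1, X=0, W=1, Y=3, U=3) weight 1/240
  (Z=1, X=1, W=0, Y=0, U=2) weight 1/216
  (Z=1, X=2, W=1, Y=0, U=1) weight 1/540
  … 38 more
Group by U:
  weight(U=0) = 1/24
  weight(U=1) = 1/36
  weight(U=2) = 1/18
  weight(U=3) = 1/24
Total weight = 1/24 + 1/36 + 1/18 + 1/24 = 1/6
P(U=0 | obs) = 1/24 / 1/6 = 1/4
P(U=1 | obs) = 1/36 / 1/6 = 1/6
P(U=2 | obs) = 1/18 / 1/6 = 1/3
P(U=3 | obs) = 1/24 / 1/6 = 1/4

P(U = 2 | obs) = 1/3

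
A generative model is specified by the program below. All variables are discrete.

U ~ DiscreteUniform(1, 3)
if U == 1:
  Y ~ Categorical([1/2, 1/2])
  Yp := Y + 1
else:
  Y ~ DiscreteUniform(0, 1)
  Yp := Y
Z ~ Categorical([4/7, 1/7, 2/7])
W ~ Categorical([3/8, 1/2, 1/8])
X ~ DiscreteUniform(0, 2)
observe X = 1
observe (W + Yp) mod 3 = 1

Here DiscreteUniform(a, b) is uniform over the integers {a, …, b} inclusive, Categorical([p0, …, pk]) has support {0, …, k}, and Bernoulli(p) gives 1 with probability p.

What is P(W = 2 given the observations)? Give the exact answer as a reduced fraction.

Enumerate traces; 18 have nonzero weight after conditioning:
  (U=1, Y=0, Z=0, W=0, X=1) weight 1/84
  (U=1, Y=0, Z=1, W=0, X=1) weight 1/336
  (U=1, Y=0, Z=2, W=0, X=1) weight 1/168
  (U=1, Y=1, Z=0, W=2, X=1) weight 1/252
  (U=1, Y=1, Z=1, W=2, X=1) weight 1/1008
  (U=1, Y=1, Z=2, W=2, X=1) weight 1/504
  (U=2, Y=0, Z=0, W=1, X=1) weight 1/63
  (U=2, Y=0, Z=1, W=1, X=1) weight 1/252
  … 10 more
Group by W:
  weight(W=0) = 1/16
  weight(W=1) = 1/18
  weight(W=2) = 1/144
Total weight = 1/16 + 1/18 + 1/144 = 1/8
P(W=0 | obs) = 1/16 / 1/8 = 1/2
P(W=1 | obs) = 1/18 / 1/8 = 4/9
P(W=2 | obs) = 1/144 / 1/8 = 1/18

P(W = 2 | obs) = 1/18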